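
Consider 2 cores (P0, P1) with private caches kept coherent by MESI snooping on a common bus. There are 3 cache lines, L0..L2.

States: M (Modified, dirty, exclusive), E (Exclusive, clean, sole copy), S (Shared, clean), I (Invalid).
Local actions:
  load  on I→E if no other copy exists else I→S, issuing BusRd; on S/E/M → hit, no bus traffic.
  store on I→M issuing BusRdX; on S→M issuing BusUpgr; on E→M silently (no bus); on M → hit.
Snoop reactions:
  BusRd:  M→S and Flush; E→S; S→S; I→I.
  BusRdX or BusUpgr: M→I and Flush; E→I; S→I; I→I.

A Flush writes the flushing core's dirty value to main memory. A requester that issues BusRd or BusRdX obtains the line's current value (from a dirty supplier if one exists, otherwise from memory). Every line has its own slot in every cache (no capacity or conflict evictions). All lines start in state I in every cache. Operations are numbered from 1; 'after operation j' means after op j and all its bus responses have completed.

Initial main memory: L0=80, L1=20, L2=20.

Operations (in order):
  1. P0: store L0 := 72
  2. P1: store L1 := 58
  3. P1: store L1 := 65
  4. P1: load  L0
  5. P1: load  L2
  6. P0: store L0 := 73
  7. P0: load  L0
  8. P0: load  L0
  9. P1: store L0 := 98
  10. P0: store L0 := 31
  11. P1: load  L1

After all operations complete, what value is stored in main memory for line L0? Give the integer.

step 1: P0: store L0 := 72  ⟶  MI  (L0)  txn=BusRdX  M[L0]=80
step 2: P1: store L1 := 58  ⟶  IM  (L1)  txn=BusRdX  M[L1]=20
step 3: P1: store L1 := 65  ⟶  IM  (L1)  txn=∅  M[L1]=20
step 4: P1: load  L0  ⟶  SS  (L0)  txn=BusRd+Flush  M[L0]=72
step 5: P1: load  L2  ⟶  IE  (L2)  txn=BusRd  M[L2]=20
step 6: P0: store L0 := 73  ⟶  MI  (L0)  txn=BusUpgr  M[L0]=72
step 7: P0: load  L0  ⟶  MI  (L0)  txn=∅  M[L0]=72
step 8: P0: load  L0  ⟶  MI  (L0)  txn=∅  M[L0]=72
step 9: P1: store L0 := 98  ⟶  IM  (L0)  txn=BusRdX+Flush  M[L0]=73
step 10: P0: store L0 := 31  ⟶  MI  (L0)  txn=BusRdX+Flush  M[L0]=98
step 11: P1: load  L1  ⟶  IM  (L1)  txn=∅  M[L1]=20

memory[L0] = 98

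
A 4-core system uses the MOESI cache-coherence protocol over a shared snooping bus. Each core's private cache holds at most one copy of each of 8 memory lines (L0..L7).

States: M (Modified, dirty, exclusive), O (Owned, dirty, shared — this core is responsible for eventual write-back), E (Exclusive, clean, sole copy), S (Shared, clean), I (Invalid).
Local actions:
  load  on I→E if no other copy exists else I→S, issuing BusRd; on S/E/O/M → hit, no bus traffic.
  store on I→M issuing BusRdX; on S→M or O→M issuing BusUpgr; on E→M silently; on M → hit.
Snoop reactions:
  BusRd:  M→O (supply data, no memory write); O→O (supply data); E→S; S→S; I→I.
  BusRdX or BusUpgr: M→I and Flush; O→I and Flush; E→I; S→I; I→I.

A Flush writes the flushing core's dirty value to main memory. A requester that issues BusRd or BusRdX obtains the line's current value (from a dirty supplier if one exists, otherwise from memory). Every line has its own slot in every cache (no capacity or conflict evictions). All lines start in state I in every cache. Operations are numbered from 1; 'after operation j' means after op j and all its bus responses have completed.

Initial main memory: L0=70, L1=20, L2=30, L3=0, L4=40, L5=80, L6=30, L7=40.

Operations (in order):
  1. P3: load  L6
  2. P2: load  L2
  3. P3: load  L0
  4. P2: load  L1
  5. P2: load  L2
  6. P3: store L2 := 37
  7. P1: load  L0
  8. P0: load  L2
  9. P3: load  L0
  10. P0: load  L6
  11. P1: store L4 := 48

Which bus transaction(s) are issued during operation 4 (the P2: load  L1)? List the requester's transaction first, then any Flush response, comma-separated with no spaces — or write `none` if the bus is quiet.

bus = BusRd

[1] P3: load  L6 | P0:I, P1:I, P2:I, P3:E(30) | bus: BusRd
[2] P2: load  L2 | P0:I, P1:I, P2:E(30), P3:I | bus: BusRd
[3] P3: load  L0 | P0:I, P1:I, P2:I, P3:E(70) | bus: BusRd
[4] P2: load  L1 | P0:I, P1:I, P2:E(20), P3:I | bus: BusRd
[5] P2: load  L2 | P0:I, P1:I, P2:E(30), P3:I | bus: none
[6] P3: store L2 := 37 | P0:I, P1:I, P2:I, P3:M(37) | bus: BusRdX
[7] P1: load  L0 | P0:I, P1:S(70), P2:I, P3:S(70) | bus: BusRd
[8] P0: load  L2 | P0:S(37), P1:I, P2:I, P3:O(37) | bus: BusRd
[9] P3: load  L0 | P0:I, P1:S(70), P2:I, P3:S(70) | bus: none
[10] P0: load  L6 | P0:S(30), P1:I, P2:I, P3:S(30) | bus: BusRd
[11] P1: store L4 := 48 | P0:I, P1:M(48), P2:I, P3:I | bus: BusRdX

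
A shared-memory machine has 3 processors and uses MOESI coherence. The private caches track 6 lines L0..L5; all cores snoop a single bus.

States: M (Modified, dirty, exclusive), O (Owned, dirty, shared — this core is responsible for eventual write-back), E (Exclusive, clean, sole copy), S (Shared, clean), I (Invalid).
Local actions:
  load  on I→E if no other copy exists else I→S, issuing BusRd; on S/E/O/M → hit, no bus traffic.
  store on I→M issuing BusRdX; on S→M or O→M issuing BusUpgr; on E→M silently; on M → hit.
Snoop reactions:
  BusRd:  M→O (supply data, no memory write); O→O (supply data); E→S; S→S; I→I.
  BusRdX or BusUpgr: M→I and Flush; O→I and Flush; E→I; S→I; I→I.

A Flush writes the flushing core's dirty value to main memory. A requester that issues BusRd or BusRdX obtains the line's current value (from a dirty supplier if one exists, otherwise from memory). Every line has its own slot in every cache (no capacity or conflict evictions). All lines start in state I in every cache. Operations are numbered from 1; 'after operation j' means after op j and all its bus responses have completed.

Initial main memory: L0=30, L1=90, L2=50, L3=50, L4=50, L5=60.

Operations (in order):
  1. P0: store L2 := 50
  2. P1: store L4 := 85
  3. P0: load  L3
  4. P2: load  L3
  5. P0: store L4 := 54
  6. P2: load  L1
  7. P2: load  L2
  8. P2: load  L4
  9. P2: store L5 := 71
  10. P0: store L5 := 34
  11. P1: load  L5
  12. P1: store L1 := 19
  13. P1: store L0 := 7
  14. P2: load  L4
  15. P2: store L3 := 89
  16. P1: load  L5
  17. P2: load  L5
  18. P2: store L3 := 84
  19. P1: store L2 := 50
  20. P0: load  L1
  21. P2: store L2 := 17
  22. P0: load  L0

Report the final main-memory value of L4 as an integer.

[1] P0: store L2 := 50 | P0:M(50), P1:I, P2:I | bus: BusRdX
[2] P1: store L4 := 85 | P0:I, P1:M(85), P2:I | bus: BusRdX
[3] P0: load  L3 | P0:E(50), P1:I, P2:I | bus: BusRd
[4] P2: load  L3 | P0:S(50), P1:I, P2:S(50) | bus: BusRd
[5] P0: store L4 := 54 | P0:M(54), P1:I, P2:I | bus: BusRdX,Flush
[6] P2: load  L1 | P0:I, P1:I, P2:E(90) | bus: BusRd
[7] P2: load  L2 | P0:O(50), P1:I, P2:S(50) | bus: BusRd
[8] P2: load  L4 | P0:O(54), P1:I, P2:S(54) | bus: BusRd
[9] P2: store L5 := 71 | P0:I, P1:I, P2:M(71) | bus: BusRdX
[10] P0: store L5 := 34 | P0:M(34), P1:I, P2:I | bus: BusRdX,Flush
[11] P1: load  L5 | P0:O(34), P1:S(34), P2:I | bus: BusRd
[12] P1: store L1 := 19 | P0:I, P1:M(19), P2:I | bus: BusRdX
[13] P1: store L0 := 7 | P0:I, P1:M(7), P2:I | bus: BusRdX
[14] P2: load  L4 | P0:O(54), P1:I, P2:S(54) | bus: none
[15] P2: store L3 := 89 | P0:I, P1:I, P2:M(89) | bus: BusUpgr
[16] P1: load  L5 | P0:O(34), P1:S(34), P2:I | bus: none
[17] P2: load  L5 | P0:O(34), P1:S(34), P2:S(34) | bus: BusRd
[18] P2: store L3 := 84 | P0:I, P1:I, P2:M(84) | bus: none
[19] P1: store L2 := 50 | P0:I, P1:M(50), P2:I | bus: BusRdX,Flush
[20] P0: load  L1 | P0:S(19), P1:O(19), P2:I | bus: BusRd
[21] P2: store L2 := 17 | P0:I, P1:I, P2:M(17) | bus: BusRdX,Flush
[22] P0: load  L0 | P0:S(7), P1:O(7), P2:I | bus: BusRd

memory[L4] = 85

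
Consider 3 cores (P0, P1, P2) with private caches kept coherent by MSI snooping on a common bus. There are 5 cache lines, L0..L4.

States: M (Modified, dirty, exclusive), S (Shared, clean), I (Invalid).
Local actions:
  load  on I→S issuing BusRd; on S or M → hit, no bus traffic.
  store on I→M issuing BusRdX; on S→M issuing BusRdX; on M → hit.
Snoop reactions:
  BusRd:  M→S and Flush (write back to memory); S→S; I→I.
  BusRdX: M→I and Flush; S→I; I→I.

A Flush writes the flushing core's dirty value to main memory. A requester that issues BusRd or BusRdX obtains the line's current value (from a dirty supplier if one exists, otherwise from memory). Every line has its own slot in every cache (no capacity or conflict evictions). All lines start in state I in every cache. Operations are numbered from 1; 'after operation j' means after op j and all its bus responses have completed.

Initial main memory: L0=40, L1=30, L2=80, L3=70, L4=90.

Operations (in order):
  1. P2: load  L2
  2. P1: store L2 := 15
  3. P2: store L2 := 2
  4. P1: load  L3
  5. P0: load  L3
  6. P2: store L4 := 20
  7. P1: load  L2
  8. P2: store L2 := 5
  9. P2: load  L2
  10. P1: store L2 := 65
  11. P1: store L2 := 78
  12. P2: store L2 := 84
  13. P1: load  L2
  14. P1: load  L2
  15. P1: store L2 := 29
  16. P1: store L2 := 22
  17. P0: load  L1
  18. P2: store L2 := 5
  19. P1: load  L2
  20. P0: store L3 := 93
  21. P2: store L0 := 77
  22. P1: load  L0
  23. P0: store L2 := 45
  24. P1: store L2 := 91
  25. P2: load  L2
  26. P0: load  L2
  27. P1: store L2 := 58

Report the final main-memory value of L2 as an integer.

1. P2: load  L2  bus=[BusRd]  L2: P0=I P1=I P2=S  mem[L2]=80
2. P1: store L2 := 15  bus=[BusRdX]  L2: P0=I P1=M P2=I  mem[L2]=80
3. P2: store L2 := 2  bus=[BusRdX,Flush]  L2: P0=I P1=I P2=M  mem[L2]=15
4. P1: load  L3  bus=[BusRd]  L3: P0=I P1=S P2=I  mem[L3]=70
5. P0: load  L3  bus=[BusRd]  L3: P0=S P1=S P2=I  mem[L3]=70
6. P2: store L4 := 20  bus=[BusRdX]  L4: P0=I P1=I P2=M  mem[L4]=90
7. P1: load  L2  bus=[BusRd,Flush]  L2: P0=I P1=S P2=S  mem[L2]=2
8. P2: store L2 := 5  bus=[BusRdX]  L2: P0=I P1=I P2=M  mem[L2]=2
9. P2: load  L2  bus=[-]  L2: P0=I P1=I P2=M  mem[L2]=2
10. P1: store L2 := 65  bus=[BusRdX,Flush]  L2: P0=I P1=M P2=I  mem[L2]=5
11. P1: store L2 := 78  bus=[-]  L2: P0=I P1=M P2=I  mem[L2]=5
12. P2: store L2 := 84  bus=[BusRdX,Flush]  L2: P0=I P1=I P2=M  mem[L2]=78
13. P1: load  L2  bus=[BusRd,Flush]  L2: P0=I P1=S P2=S  mem[L2]=84
14. P1: load  L2  bus=[-]  L2: P0=I P1=S P2=S  mem[L2]=84
15. P1: store L2 := 29  bus=[BusRdX]  L2: P0=I P1=M P2=I  mem[L2]=84
16. P1: store L2 := 22  bus=[-]  L2: P0=I P1=M P2=I  mem[L2]=84
17. P0: load  L1  bus=[BusRd]  L1: P0=S P1=I P2=I  mem[L1]=30
18. P2: store L2 := 5  bus=[BusRdX,Flush]  L2: P0=I P1=I P2=M  mem[L2]=22
19. P1: load  L2  bus=[BusRd,Flush]  L2: P0=I P1=S P2=S  mem[L2]=5
20. P0: store L3 := 93  bus=[BusRdX]  L3: P0=M P1=I P2=I  mem[L3]=70
21. P2: store L0 := 77  bus=[BusRdX]  L0: P0=I P1=I P2=M  mem[L0]=40
22. P1: load  L0  bus=[BusRd,Flush]  L0: P0=I P1=S P2=S  mem[L0]=77
23. P0: store L2 := 45  bus=[BusRdX]  L2: P0=M P1=I P2=I  mem[L2]=5
24. P1: store L2 := 91  bus=[BusRdX,Flush]  L2: P0=I P1=M P2=I  mem[L2]=45
25. P2: load  L2  bus=[BusRd,Flush]  L2: P0=I P1=S P2=S  mem[L2]=91
26. P0: load  L2  bus=[BusRd]  L2: P0=S P1=S P2=S  mem[L2]=91
27. P1: store L2 := 58  bus=[BusRdX]  L2: P0=I P1=M P2=I  mem[L2]=91

memory[L2] = 91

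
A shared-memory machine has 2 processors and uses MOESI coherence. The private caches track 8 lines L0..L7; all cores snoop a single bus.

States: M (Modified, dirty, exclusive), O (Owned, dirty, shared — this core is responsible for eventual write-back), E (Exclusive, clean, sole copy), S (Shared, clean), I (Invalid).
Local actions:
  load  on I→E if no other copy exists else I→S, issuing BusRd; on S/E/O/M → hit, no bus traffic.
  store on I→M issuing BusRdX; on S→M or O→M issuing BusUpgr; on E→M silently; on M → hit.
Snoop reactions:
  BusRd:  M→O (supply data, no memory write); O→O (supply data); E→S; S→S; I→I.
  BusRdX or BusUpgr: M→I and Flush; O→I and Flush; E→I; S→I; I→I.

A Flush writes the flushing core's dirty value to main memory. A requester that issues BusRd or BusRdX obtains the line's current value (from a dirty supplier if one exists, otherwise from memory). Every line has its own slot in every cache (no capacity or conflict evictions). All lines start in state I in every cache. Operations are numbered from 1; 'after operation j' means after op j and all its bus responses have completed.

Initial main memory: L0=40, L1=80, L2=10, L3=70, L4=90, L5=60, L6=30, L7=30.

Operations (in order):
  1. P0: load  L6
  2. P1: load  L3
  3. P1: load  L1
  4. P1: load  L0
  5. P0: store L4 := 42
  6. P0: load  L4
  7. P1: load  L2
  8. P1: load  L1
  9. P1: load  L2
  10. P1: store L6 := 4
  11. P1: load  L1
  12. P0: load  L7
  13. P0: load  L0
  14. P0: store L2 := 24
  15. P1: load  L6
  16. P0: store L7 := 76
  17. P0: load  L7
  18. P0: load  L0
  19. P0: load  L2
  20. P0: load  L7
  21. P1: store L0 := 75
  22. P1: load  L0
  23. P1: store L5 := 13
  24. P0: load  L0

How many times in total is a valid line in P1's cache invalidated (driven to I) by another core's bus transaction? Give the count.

invalidations = 1

1. P0: load  L6  bus=[BusRd]  L6: P0=E P1=I  mem[L6]=30
2. P1: load  L3  bus=[BusRd]  L3: P0=I P1=E  mem[L3]=70
3. P1: load  L1  bus=[BusRd]  L1: P0=I P1=E  mem[L1]=80
4. P1: load  L0  bus=[BusRd]  L0: P0=I P1=E  mem[L0]=40
5. P0: store L4 := 42  bus=[BusRdX]  L4: P0=M P1=I  mem[L4]=90
6. P0: load  L4  bus=[-]  L4: P0=M P1=I  mem[L4]=90
7. P1: load  L2  bus=[BusRd]  L2: P0=I P1=E  mem[L2]=10
8. P1: load  L1  bus=[-]  L1: P0=I P1=E  mem[L1]=80
9. P1: load  L2  bus=[-]  L2: P0=I P1=E  mem[L2]=10
10. P1: store L6 := 4  bus=[BusRdX]  L6: P0=I P1=M  mem[L6]=30
11. P1: load  L1  bus=[-]  L1: P0=I P1=E  mem[L1]=80
12. P0: load  L7  bus=[BusRd]  L7: P0=E P1=I  mem[L7]=30
13. P0: load  L0  bus=[BusRd]  L0: P0=S P1=S  mem[L0]=40
14. P0: store L2 := 24  bus=[BusRdX]  L2: P0=M P1=I  mem[L2]=10
15. P1: load  L6  bus=[-]  L6: P0=I P1=M  mem[L6]=30
16. P0: store L7 := 76  bus=[-]  L7: P0=M P1=I  mem[L7]=30
17. P0: load  L7  bus=[-]  L7: P0=M P1=I  mem[L7]=30
18. P0: load  L0  bus=[-]  L0: P0=S P1=S  mem[L0]=40
19. P0: load  L2  bus=[-]  L2: P0=M P1=I  mem[L2]=10
20. P0: load  L7  bus=[-]  L7: P0=M P1=I  mem[L7]=30
21. P1: store L0 := 75  bus=[BusUpgr]  L0: P0=I P1=M  mem[L0]=40
22. P1: load  L0  bus=[-]  L0: P0=I P1=M  mem[L0]=40
23. P1: store L5 := 13  bus=[BusRdX]  L5: P0=I P1=M  mem[L5]=60
24. P0: load  L0  bus=[BusRd]  L0: P0=S P1=O  mem[L0]=40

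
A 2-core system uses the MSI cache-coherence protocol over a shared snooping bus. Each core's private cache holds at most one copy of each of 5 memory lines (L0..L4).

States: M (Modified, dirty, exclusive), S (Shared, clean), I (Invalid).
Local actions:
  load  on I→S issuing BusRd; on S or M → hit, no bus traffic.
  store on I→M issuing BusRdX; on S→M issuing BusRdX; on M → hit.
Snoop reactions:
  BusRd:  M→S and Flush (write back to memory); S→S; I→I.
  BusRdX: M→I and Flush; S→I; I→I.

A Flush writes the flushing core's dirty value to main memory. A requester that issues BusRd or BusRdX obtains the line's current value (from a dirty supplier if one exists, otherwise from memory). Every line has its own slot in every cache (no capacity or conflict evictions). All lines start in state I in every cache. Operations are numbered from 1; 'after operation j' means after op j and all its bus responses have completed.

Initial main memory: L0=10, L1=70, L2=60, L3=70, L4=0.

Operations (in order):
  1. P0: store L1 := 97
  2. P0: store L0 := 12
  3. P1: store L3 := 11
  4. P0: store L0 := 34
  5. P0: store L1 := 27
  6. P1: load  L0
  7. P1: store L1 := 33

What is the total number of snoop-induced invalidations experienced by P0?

  op1 P0: store L1 := 97 → M/I on L1; bus BusRdX; mem=70
  op2 P0: store L0 := 12 → M/I on L0; bus BusRdX; mem=10
  op3 P1: store L3 := 11 → I/M on L3; bus BusRdX; mem=70
  op4 P0: store L0 := 34 → M/I on L0; bus (none); mem=10
  op5 P0: store L1 := 27 → M/I on L1; bus (none); mem=70
  op6 P1: load  L0 → S/S on L0; bus BusRd Flush; mem=34
  op7 P1: store L1 := 33 → I/M on L1; bus BusRdX Flush; mem=27

invalidations = 1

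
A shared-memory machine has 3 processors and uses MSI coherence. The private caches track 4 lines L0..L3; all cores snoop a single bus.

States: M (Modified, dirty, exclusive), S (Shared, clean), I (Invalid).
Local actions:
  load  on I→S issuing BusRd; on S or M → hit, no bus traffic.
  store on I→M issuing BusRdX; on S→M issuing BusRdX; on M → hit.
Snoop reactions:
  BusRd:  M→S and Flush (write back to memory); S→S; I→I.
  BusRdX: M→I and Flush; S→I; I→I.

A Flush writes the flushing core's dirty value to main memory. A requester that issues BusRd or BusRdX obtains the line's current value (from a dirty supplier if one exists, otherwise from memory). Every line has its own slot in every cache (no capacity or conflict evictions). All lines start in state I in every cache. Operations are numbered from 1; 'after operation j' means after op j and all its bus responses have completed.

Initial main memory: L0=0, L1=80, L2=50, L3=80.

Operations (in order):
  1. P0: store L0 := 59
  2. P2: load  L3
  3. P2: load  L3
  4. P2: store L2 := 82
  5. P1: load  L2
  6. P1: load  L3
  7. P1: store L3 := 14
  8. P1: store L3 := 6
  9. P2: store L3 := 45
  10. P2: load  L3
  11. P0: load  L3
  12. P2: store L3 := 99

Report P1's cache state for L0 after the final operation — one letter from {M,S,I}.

1. P0: store L0 := 59  bus=[BusRdX]  L0: P0=M P1=I P2=I  mem[L0]=0
2. P2: load  L3  bus=[BusRd]  L3: P0=I P1=I P2=S  mem[L3]=80
3. P2: load  L3  bus=[-]  L3: P0=I P1=I P2=S  mem[L3]=80
4. P2: store L2 := 82  bus=[BusRdX]  L2: P0=I P1=I P2=M  mem[L2]=50
5. P1: load  L2  bus=[BusRd,Flush]  L2: P0=I P1=S P2=S  mem[L2]=82
6. P1: load  L3  bus=[BusRd]  L3: P0=I P1=S P2=S  mem[L3]=80
7. P1: store L3 := 14  bus=[BusRdX]  L3: P0=I P1=M P2=I  mem[L3]=80
8. P1: store L3 := 6  bus=[-]  L3: P0=I P1=M P2=I  mem[L3]=80
9. P2: store L3 := 45  bus=[BusRdX,Flush]  L3: P0=I P1=I P2=M  mem[L3]=6
10. P2: load  L3  bus=[-]  L3: P0=I P1=I P2=M  mem[L3]=6
11. P0: load  L3  bus=[BusRd,Flush]  L3: P0=S P1=I P2=S  mem[L3]=45
12. P2: store L3 := 99  bus=[BusRdX]  L3: P0=I P1=I P2=M  mem[L3]=45

state = I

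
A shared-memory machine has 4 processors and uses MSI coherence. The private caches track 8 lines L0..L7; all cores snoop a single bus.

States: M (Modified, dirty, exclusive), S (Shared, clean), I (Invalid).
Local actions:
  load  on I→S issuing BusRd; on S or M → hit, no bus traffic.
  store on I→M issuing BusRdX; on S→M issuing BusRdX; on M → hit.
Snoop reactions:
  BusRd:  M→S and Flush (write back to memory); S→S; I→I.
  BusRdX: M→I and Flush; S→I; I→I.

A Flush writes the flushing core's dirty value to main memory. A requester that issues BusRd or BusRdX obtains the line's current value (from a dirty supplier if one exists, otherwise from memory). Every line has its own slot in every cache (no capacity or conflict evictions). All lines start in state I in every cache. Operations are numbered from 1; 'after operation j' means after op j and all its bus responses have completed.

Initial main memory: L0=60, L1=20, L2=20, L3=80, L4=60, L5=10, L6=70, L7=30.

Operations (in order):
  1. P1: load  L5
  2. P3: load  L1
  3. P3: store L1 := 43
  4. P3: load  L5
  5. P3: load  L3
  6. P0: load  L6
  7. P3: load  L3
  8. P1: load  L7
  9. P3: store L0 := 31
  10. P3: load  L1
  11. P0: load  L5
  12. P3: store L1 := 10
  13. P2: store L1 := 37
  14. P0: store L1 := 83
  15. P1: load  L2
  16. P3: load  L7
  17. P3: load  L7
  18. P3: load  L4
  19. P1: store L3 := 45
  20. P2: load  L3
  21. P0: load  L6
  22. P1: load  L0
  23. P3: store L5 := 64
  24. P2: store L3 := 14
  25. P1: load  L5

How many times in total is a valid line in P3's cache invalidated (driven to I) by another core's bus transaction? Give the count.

invalidations = 2

1. P1: load  L5  bus=[BusRd]  L5: P0=I P1=S P2=I P3=I  mem[L5]=10
2. P3: load  L1  bus=[BusRd]  L1: P0=I P1=I P2=I P3=S  mem[L1]=20
3. P3: store L1 := 43  bus=[BusRdX]  L1: P0=I P1=I P2=I P3=M  mem[L1]=20
4. P3: load  L5  bus=[BusRd]  L5: P0=I P1=S P2=I P3=S  mem[L5]=10
5. P3: load  L3  bus=[BusRd]  L3: P0=I P1=I P2=I P3=S  mem[L3]=80
6. P0: load  L6  bus=[BusRd]  L6: P0=S P1=I P2=I P3=I  mem[L6]=70
7. P3: load  L3  bus=[-]  L3: P0=I P1=I P2=I P3=S  mem[L3]=80
8. P1: load  L7  bus=[BusRd]  L7: P0=I P1=S P2=I P3=I  mem[L7]=30
9. P3: store L0 := 31  bus=[BusRdX]  L0: P0=I P1=I P2=I P3=M  mem[L0]=60
10. P3: load  L1  bus=[-]  L1: P0=I P1=I P2=I P3=M  mem[L1]=20
11. P0: load  L5  bus=[BusRd]  L5: P0=S P1=S P2=I P3=S  mem[L5]=10
12. P3: store L1 := 10  bus=[-]  L1: P0=I P1=I P2=I P3=M  mem[L1]=20
13. P2: store L1 := 37  bus=[BusRdX,Flush]  L1: P0=I P1=I P2=M P3=I  mem[L1]=10
14. P0: store L1 := 83  bus=[BusRdX,Flush]  L1: P0=M P1=I P2=I P3=I  mem[L1]=37
15. P1: load  L2  bus=[BusRd]  L2: P0=I P1=S P2=I P3=I  mem[L2]=20
16. P3: load  L7  bus=[BusRd]  L7: P0=I P1=S P2=I P3=S  mem[L7]=30
17. P3: load  L7  bus=[-]  L7: P0=I P1=S P2=I P3=S  mem[L7]=30
18. P3: load  L4  bus=[BusRd]  L4: P0=I P1=I P2=I P3=S  mem[L4]=60
19. P1: store L3 := 45  bus=[BusRdX]  L3: P0=I P1=M P2=I P3=I  mem[L3]=80
20. P2: load  L3  bus=[BusRd,Flush]  L3: P0=I P1=S P2=S P3=I  mem[L3]=45
21. P0: load  L6  bus=[-]  L6: P0=S P1=I P2=I P3=I  mem[L6]=70
22. P1: load  L0  bus=[BusRd,Flush]  L0: P0=I P1=S P2=I P3=S  mem[L0]=31
23. P3: store L5 := 64  bus=[BusRdX]  L5: P0=I P1=I P2=I P3=M  mem[L5]=10
24. P2: store L3 := 14  bus=[BusRdX]  L3: P0=I P1=I P2=M P3=I  mem[L3]=45
25. P1: load  L5  bus=[BusRd,Flush]  L5: P0=I P1=S P2=I P3=S  mem[L5]=64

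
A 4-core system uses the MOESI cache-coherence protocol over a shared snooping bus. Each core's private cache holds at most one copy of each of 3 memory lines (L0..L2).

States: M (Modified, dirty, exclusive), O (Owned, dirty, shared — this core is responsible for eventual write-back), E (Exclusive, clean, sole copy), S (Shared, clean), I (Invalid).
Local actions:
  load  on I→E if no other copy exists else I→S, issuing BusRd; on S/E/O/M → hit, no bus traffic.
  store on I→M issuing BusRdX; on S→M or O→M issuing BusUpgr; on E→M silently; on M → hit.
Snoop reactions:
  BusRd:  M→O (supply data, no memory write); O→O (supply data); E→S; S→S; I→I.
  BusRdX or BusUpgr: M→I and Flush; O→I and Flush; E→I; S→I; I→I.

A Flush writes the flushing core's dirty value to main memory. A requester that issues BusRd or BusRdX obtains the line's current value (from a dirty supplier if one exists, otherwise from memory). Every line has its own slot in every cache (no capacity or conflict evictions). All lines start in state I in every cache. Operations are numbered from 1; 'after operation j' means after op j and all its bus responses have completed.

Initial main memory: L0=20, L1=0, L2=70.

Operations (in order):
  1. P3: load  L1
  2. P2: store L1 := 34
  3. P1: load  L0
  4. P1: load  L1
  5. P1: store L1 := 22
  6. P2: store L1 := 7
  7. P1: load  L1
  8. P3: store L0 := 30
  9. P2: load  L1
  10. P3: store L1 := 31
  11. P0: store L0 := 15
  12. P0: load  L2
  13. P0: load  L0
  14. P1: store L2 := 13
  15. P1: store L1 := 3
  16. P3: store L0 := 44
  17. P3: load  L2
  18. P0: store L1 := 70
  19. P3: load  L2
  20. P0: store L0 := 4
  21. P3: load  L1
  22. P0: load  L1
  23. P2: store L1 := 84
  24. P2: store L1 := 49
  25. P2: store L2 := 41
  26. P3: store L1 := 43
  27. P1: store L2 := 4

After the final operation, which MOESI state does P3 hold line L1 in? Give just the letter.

step 1: P3: load  L1  ⟶  IIIE  (L1)  txn=BusRd  M[L1]=0
step 2: P2: store L1 := 34  ⟶  IIMI  (L1)  txn=BusRdX  M[L1]=0
step 3: P1: load  L0  ⟶  IEII  (L0)  txn=BusRd  M[L0]=20
step 4: P1: load  L1  ⟶  ISOI  (L1)  txn=BusRd  M[L1]=0
step 5: P1: store L1 := 22  ⟶  IMII  (L1)  txn=BusUpgr+Flush  M[L1]=34
step 6: P2: store L1 := 7  ⟶  IIMI  (L1)  txn=BusRdX+Flush  M[L1]=22
step 7: P1: load  L1  ⟶  ISOI  (L1)  txn=BusRd  M[L1]=22
step 8: P3: store L0 := 30  ⟶  IIIM  (L0)  txn=BusRdX  M[L0]=20
step 9: P2: load  L1  ⟶  ISOI  (L1)  txn=∅  M[L1]=22
step 10: P3: store L1 := 31  ⟶  IIIM  (L1)  txn=BusRdX+Flush  M[L1]=7
step 11: P0: store L0 := 15  ⟶  MIII  (L0)  txn=BusRdX+Flush  M[L0]=30
step 12: P0: load  L2  ⟶  EIII  (L2)  txn=BusRd  M[L2]=70
step 13: P0: load  L0  ⟶  MIII  (L0)  txn=∅  M[L0]=30
step 14: P1: store L2 := 13  ⟶  IMII  (L2)  txn=BusRdX  M[L2]=70
step 15: P1: store L1 := 3  ⟶  IMII  (L1)  txn=BusRdX+Flush  M[L1]=31
step 16: P3: store L0 := 44  ⟶  IIIM  (L0)  txn=BusRdX+Flush  M[L0]=15
step 17: P3: load  L2  ⟶  IOIS  (L2)  txn=BusRd  M[L2]=70
step 18: P0: store L1 := 70  ⟶  MIII  (L1)  txn=BusRdX+Flush  M[L1]=3
step 19: P3: load  L2  ⟶  IOIS  (L2)  txn=∅  M[L2]=70
step 20: P0: store L0 := 4  ⟶  MIII  (L0)  txn=BusRdX+Flush  M[L0]=44
step 21: P3: load  L1  ⟶  OIIS  (L1)  txn=BusRd  M[L1]=3
step 22: P0: load  L1  ⟶  OIIS  (L1)  txn=∅  M[L1]=3
step 23: P2: store L1 := 84  ⟶  IIMI  (L1)  txn=BusRdX+Flush  M[L1]=70
step 24: P2: store L1 := 49  ⟶  IIMI  (L1)  txn=∅  M[L1]=70
step 25: P2: store L2 := 41  ⟶  IIMI  (L2)  txn=BusRdX+Flush  M[L2]=13
step 26: P3: store L1 := 43  ⟶  IIIM  (L1)  txn=BusRdX+Flush  M[L1]=49
step 27: P1: store L2 := 4  ⟶  IMII  (L2)  txn=BusRdX+Flush  M[L2]=41

state = M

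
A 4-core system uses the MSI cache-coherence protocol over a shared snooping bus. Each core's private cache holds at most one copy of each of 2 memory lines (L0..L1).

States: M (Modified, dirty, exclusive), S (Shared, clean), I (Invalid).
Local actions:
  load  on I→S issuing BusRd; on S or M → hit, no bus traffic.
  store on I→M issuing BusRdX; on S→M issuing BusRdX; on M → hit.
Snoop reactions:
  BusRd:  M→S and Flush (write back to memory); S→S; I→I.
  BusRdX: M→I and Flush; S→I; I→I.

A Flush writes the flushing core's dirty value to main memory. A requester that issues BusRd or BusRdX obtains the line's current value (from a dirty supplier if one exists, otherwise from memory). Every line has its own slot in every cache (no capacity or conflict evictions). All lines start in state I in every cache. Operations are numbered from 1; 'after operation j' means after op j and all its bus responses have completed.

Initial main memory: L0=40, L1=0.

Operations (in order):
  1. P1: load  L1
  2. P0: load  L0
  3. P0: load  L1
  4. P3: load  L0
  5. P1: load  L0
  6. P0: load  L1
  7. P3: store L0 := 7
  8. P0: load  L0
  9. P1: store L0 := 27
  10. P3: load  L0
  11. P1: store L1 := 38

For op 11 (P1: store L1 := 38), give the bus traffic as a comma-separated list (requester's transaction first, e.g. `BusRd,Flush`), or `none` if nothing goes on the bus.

1. P1: load  L1  bus=[BusRd]  L1: P0=I P1=S P2=I P3=I  mem[L1]=0
2. P0: load  L0  bus=[BusRd]  L0: P0=S P1=I P2=I P3=I  mem[L0]=40
3. P0: load  L1  bus=[BusRd]  L1: P0=S P1=S P2=I P3=I  mem[L1]=0
4. P3: load  L0  bus=[BusRd]  L0: P0=S P1=I P2=I P3=S  mem[L0]=40
5. P1: load  L0  bus=[BusRd]  L0: P0=S P1=S P2=I P3=S  mem[L0]=40
6. P0: load  L1  bus=[-]  L1: P0=S P1=S P2=I P3=I  mem[L1]=0
7. P3: store L0 := 7  bus=[BusRdX]  L0: P0=I P1=I P2=I P3=M  mem[L0]=40
8. P0: load  L0  bus=[BusRd,Flush]  L0: P0=S P1=I P2=I P3=S  mem[L0]=7
9. P1: store L0 := 27  bus=[BusRdX]  L0: P0=I P1=M P2=I P3=I  mem[L0]=7
10. P3: load  L0  bus=[BusRd,Flush]  L0: P0=I P1=S P2=I P3=S  mem[L0]=27
11. P1: store L1 := 38  bus=[BusRdX]  L1: P0=I P1=M P2=I P3=I  mem[L1]=0

bus = BusRdX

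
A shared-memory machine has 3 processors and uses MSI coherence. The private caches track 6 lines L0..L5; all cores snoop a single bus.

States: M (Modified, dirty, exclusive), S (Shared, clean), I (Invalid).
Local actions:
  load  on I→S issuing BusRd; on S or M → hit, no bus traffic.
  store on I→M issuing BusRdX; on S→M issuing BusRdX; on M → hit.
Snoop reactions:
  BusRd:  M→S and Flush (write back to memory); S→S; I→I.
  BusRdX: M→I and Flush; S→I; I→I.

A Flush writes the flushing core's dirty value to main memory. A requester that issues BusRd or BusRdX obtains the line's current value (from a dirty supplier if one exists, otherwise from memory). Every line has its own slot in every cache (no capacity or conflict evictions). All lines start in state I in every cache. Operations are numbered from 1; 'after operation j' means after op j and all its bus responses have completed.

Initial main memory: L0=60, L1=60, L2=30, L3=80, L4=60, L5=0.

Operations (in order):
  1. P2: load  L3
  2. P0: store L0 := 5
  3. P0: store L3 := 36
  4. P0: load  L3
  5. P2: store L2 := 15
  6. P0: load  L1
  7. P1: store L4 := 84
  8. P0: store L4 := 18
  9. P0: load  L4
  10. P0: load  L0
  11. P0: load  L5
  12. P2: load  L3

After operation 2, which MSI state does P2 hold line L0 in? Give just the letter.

[1] P2: load  L3 | P0:I, P1:I, P2:S(80) | bus: BusRd
[2] P0: store L0 := 5 | P0:M(5), P1:I, P2:I | bus: BusRdX
[3] P0: store L3 := 36 | P0:M(36), P1:I, P2:I | bus: BusRdX
[4] P0: load  L3 | P0:M(36), P1:I, P2:I | bus: none
[5] P2: store L2 := 15 | P0:I, P1:I, P2:M(15) | bus: BusRdX
[6] P0: load  L1 | P0:S(60), P1:I, P2:I | bus: BusRd
[7] P1: store L4 := 84 | P0:I, P1:M(84), P2:I | bus: BusRdX
[8] P0: store L4 := 18 | P0:M(18), P1:I, P2:I | bus: BusRdX,Flush
[9] P0: load  L4 | P0:M(18), P1:I, P2:I | bus: none
[10] P0: load  L0 | P0:M(5), P1:I, P2:I | bus: none
[11] P0: load  L5 | P0:S(0), P1:I, P2:I | bus: BusRd
[12] P2: load  L3 | P0:S(36), P1:I, P2:S(36) | bus: BusRd,Flush

state = I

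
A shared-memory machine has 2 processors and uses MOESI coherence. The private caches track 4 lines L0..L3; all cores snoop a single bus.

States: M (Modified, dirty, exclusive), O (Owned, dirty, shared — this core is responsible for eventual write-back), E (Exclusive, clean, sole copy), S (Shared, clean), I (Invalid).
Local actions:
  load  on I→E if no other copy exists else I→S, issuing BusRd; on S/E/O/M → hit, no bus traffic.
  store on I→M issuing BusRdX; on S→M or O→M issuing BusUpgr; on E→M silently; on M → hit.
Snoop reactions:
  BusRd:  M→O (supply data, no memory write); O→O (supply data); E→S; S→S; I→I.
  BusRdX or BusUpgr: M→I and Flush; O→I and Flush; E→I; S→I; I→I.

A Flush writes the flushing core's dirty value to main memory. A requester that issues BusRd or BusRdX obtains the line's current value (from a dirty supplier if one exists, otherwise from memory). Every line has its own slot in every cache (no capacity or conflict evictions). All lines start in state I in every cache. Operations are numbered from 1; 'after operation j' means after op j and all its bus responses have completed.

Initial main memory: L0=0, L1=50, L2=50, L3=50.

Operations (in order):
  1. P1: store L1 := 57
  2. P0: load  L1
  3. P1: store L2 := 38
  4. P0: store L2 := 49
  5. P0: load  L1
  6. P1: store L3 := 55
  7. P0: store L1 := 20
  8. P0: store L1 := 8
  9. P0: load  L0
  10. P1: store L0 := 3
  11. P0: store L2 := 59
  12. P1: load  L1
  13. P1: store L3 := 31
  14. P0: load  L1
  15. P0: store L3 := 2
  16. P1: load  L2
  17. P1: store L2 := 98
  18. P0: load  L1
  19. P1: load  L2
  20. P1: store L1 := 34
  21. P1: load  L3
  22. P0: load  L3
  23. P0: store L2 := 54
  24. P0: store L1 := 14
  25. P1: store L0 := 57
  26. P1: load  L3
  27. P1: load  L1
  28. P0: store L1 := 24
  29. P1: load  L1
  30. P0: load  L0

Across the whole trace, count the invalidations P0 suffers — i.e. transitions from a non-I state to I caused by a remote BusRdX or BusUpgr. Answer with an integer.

step 1: P1: store L1 := 57  ⟶  IM  (L1)  txn=BusRdX  M[L1]=50
step 2: P0: load  L1  ⟶  SO  (L1)  txn=BusRd  M[L1]=50
step 3: P1: store L2 := 38  ⟶  IM  (L2)  txn=BusRdX  M[L2]=50
step 4: P0: store L2 := 49  ⟶  MI  (L2)  txn=BusRdX+Flush  M[L2]=38
step 5: P0: load  L1  ⟶  SO  (L1)  txn=∅  M[L1]=50
step 6: P1: store L3 := 55  ⟶  IM  (L3)  txn=BusRdX  M[L3]=50
step 7: P0: store L1 := 20  ⟶  MI  (L1)  txn=BusUpgr+Flush  M[L1]=57
step 8: P0: store L1 := 8  ⟶  MI  (L1)  txn=∅  M[L1]=57
step 9: P0: load  L0  ⟶  EI  (L0)  txn=BusRd  M[L0]=0
step 10: P1: store L0 := 3  ⟶  IM  (L0)  txn=BusRdX  M[L0]=0
step 11: P0: store L2 := 59  ⟶  MI  (L2)  txn=∅  M[L2]=38
step 12: P1: load  L1  ⟶  OS  (L1)  txn=BusRd  M[L1]=57
step 13: P1: store L3 := 31  ⟶  IM  (L3)  txn=∅  M[L3]=50
step 14: P0: load  L1  ⟶  OS  (L1)  txn=∅  M[L1]=57
step 15: P0: store L3 := 2  ⟶  MI  (L3)  txn=BusRdX+Flush  M[L3]=31
step 16: P1: load  L2  ⟶  OS  (L2)  txn=BusRd  M[L2]=38
step 17: P1: store L2 := 98  ⟶  IM  (L2)  txn=BusUpgr+Flush  M[L2]=59
step 18: P0: load  L1  ⟶  OS  (L1)  txn=∅  M[L1]=57
step 19: P1: load  L2  ⟶  IM  (L2)  txn=∅  M[L2]=59
step 20: P1: store L1 := 34  ⟶  IM  (L1)  txn=BusUpgr+Flush  M[L1]=8
step 21: P1: load  L3  ⟶  OS  (L3)  txn=BusRd  M[L3]=31
step 22: P0: load  L3  ⟶  OS  (L3)  txn=∅  M[L3]=31
step 23: P0: store L2 := 54  ⟶  MI  (L2)  txn=BusRdX+Flush  M[L2]=98
step 24: P0: store L1 := 14  ⟶  MI  (L1)  txn=BusRdX+Flush  M[L1]=34
step 25: P1: store L0 := 57  ⟶  IM  (L0)  txn=∅  M[L0]=0
step 26: P1: load  L3  ⟶  OS  (L3)  txn=∅  M[L3]=31
step 27: P1: load  L1  ⟶  OS  (L1)  txn=BusRd  M[L1]=34
step 28: P0: store L1 := 24  ⟶  MI  (L1)  txn=BusUpgr  M[L1]=34
step 29: P1: load  L1  ⟶  OS  (L1)  txn=BusRd  M[L1]=34
step 30: P0: load  L0  ⟶  SO  (L0)  txn=BusRd  M[L0]=0

invalidations = 3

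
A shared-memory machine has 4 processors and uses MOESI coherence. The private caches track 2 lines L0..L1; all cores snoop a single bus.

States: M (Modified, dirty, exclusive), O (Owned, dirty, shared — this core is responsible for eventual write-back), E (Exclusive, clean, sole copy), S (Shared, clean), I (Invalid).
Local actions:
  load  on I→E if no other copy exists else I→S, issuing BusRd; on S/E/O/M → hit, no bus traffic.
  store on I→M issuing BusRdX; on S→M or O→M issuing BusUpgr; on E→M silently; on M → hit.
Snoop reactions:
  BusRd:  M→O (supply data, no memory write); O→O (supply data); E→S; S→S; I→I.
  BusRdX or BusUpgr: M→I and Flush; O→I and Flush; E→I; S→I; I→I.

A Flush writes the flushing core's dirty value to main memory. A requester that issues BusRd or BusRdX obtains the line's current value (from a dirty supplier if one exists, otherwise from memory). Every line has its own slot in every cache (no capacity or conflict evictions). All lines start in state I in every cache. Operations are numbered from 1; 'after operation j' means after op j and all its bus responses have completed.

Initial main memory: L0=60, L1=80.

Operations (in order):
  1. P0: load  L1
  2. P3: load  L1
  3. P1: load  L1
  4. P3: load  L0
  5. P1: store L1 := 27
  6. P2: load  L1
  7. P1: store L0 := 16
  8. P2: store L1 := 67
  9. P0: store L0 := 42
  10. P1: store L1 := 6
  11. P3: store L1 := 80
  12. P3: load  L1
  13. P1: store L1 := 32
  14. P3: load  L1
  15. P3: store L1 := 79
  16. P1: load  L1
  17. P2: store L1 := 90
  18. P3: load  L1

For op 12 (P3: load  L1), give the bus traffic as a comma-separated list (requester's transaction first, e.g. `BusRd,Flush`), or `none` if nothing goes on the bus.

bus = none

1. P0: load  L1  bus=[BusRd]  L1: P0=E P1=I P2=I P3=I  mem[L1]=80
2. P3: load  L1  bus=[BusRd]  L1: P0=S P1=I P2=I P3=S  mem[L1]=80
3. P1: load  L1  bus=[BusRd]  L1: P0=S P1=S P2=I P3=S  mem[L1]=80
4. P3: load  L0  bus=[BusRd]  L0: P0=I P1=I P2=I P3=E  mem[L0]=60
5. P1: store L1 := 27  bus=[BusUpgr]  L1: P0=I P1=M P2=I P3=I  mem[L1]=80
6. P2: load  L1  bus=[BusRd]  L1: P0=I P1=O P2=S P3=I  mem[L1]=80
7. P1: store L0 := 16  bus=[BusRdX]  L0: P0=I P1=M P2=I P3=I  mem[L0]=60
8. P2: store L1 := 67  bus=[BusUpgr,Flush]  L1: P0=I P1=I P2=M P3=I  mem[L1]=27
9. P0: store L0 := 42  bus=[BusRdX,Flush]  L0: P0=M P1=I P2=I P3=I  mem[L0]=16
10. P1: store L1 := 6  bus=[BusRdX,Flush]  L1: P0=I P1=M P2=I P3=I  mem[L1]=67
11. P3: store L1 := 80  bus=[BusRdX,Flush]  L1: P0=I P1=I P2=I P3=M  mem[L1]=6
12. P3: load  L1  bus=[-]  L1: P0=I P1=I P2=I P3=M  mem[L1]=6
13. P1: store L1 := 32  bus=[BusRdX,Flush]  L1: P0=I P1=M P2=I P3=I  mem[L1]=80
14. P3: load  L1  bus=[BusRd]  L1: P0=I P1=O P2=I P3=S  mem[L1]=80
15. P3: store L1 := 79  bus=[BusUpgr,Flush]  L1: P0=I P1=I P2=I P3=M  mem[L1]=32
16. P1: load  L1  bus=[BusRd]  L1: P0=I P1=S P2=I P3=O  mem[L1]=32
17. P2: store L1 := 90  bus=[BusRdX,Flush]  L1: P0=I P1=I P2=M P3=I  mem[L1]=79
18. P3: load  L1  bus=[BusRd]  L1: P0=I P1=I P2=O P3=S  mem[L1]=79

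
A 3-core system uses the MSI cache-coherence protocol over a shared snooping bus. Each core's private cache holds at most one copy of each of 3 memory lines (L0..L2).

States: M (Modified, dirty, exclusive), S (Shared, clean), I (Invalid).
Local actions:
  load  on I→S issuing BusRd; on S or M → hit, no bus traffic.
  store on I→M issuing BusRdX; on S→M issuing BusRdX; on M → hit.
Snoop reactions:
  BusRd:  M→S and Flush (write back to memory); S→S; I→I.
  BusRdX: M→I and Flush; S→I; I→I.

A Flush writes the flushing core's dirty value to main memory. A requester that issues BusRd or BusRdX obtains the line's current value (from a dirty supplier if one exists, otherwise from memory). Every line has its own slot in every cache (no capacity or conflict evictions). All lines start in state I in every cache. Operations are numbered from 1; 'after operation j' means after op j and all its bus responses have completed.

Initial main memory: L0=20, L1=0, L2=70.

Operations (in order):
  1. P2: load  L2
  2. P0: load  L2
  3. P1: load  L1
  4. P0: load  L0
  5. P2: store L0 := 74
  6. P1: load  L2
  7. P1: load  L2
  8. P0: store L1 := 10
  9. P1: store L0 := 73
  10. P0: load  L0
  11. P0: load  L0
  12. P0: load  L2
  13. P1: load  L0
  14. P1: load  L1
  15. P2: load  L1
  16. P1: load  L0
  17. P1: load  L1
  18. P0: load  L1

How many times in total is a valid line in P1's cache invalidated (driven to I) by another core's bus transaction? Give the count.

invalidations = 1

step 1: P2: load  L2  ⟶  IIS  (L2)  txn=BusRd  M[L2]=70
step 2: P0: load  L2  ⟶  SIS  (L2)  txn=BusRd  M[L2]=70
step 3: P1: load  L1  ⟶  ISI  (L1)  txn=BusRd  M[L1]=0
step 4: P0: load  L0  ⟶  SII  (L0)  txn=BusRd  M[L0]=20
step 5: P2: store L0 := 74  ⟶  IIM  (L0)  txn=BusRdX  M[L0]=20
step 6: P1: load  L2  ⟶  SSS  (L2)  txn=BusRd  M[L2]=70
step 7: P1: load  L2  ⟶  SSS  (L2)  txn=∅  M[L2]=70
step 8: P0: store L1 := 10  ⟶  MII  (L1)  txn=BusRdX  M[L1]=0
step 9: P1: store L0 := 73  ⟶  IMI  (L0)  txn=BusRdX+Flush  M[L0]=74
step 10: P0: load  L0  ⟶  SSI  (L0)  txn=BusRd+Flush  M[L0]=73
step 11: P0: load  L0  ⟶  SSI  (L0)  txn=∅  M[L0]=73
step 12: P0: load  L2  ⟶  SSS  (L2)  txn=∅  M[L2]=70
step 13: P1: load  L0  ⟶  SSI  (L0)  txn=∅  M[L0]=73
step 14: P1: load  L1  ⟶  SSI  (L1)  txn=BusRd+Flush  M[L1]=10
step 15: P2: load  L1  ⟶  SSS  (L1)  txn=BusRd  M[L1]=10
step 16: P1: load  L0  ⟶  SSI  (L0)  txn=∅  M[L0]=73
step 17: P1: load  L1  ⟶  SSS  (L1)  txn=∅  M[L1]=10
step 18: P0: load  L1  ⟶  SSS  (L1)  txn=∅  M[L1]=10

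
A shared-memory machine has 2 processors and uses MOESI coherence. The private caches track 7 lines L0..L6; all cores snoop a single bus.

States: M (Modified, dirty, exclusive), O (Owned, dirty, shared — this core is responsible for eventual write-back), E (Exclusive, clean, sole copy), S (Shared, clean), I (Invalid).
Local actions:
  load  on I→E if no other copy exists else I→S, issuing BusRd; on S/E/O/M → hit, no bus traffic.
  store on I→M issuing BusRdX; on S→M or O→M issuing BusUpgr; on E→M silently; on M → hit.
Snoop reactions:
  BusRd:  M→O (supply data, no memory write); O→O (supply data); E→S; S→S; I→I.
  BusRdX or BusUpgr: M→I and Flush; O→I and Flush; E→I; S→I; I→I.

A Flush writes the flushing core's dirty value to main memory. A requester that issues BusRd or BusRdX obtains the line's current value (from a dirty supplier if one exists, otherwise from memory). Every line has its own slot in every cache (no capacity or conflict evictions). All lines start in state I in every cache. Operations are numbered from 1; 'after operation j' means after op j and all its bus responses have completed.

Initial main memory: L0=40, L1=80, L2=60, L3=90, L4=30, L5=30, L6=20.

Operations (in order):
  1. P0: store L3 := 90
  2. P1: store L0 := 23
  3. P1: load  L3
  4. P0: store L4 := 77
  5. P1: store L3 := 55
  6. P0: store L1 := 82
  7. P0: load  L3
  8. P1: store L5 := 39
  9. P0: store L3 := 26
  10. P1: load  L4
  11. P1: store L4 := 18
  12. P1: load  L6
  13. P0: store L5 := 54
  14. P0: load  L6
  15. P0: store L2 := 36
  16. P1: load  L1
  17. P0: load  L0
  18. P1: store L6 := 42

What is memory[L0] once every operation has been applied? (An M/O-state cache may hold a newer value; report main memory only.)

step 1: P0: store L3 := 90  ⟶  MI  (L3)  txn=BusRdX  M[L3]=90
step 2: P1: store L0 := 23  ⟶  IM  (L0)  txn=BusRdX  M[L0]=40
step 3: P1: load  L3  ⟶  OS  (L3)  txn=BusRd  M[L3]=90
step 4: P0: store L4 := 77  ⟶  MI  (L4)  txn=BusRdX  M[L4]=30
step 5: P1: store L3 := 55  ⟶  IM  (L3)  txn=BusUpgr+Flush  M[L3]=90
step 6: P0: store L1 := 82  ⟶  MI  (L1)  txn=BusRdX  M[L1]=80
step 7: P0: load  L3  ⟶  SO  (L3)  txn=BusRd  M[L3]=90
step 8: P1: store L5 := 39  ⟶  IM  (L5)  txn=BusRdX  M[L5]=30
step 9: P0: store L3 := 26  ⟶  MI  (L3)  txn=BusUpgr+Flush  M[L3]=55
step 10: P1: load  L4  ⟶  OS  (L4)  txn=BusRd  M[L4]=30
step 11: P1: store L4 := 18  ⟶  IM  (L4)  txn=BusUpgr+Flush  M[L4]=77
step 12: P1: load  L6  ⟶  IE  (L6)  txn=BusRd  M[L6]=20
step 13: P0: store L5 := 54  ⟶  MI  (L5)  txn=BusRdX+Flush  M[L5]=39
step 14: P0: load  L6  ⟶  SS  (L6)  txn=BusRd  M[L6]=20
step 15: P0: store L2 := 36  ⟶  MI  (L2)  txn=BusRdX  M[L2]=60
step 16: P1: load  L1  ⟶  OS  (L1)  txn=BusRd  M[L1]=80
step 17: P0: load  L0  ⟶  SO  (L0)  txn=BusRd  M[L0]=40
step 18: P1: store L6 := 42  ⟶  IM  (L6)  txn=BusUpgr  M[L6]=20

memory[L0] = 40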